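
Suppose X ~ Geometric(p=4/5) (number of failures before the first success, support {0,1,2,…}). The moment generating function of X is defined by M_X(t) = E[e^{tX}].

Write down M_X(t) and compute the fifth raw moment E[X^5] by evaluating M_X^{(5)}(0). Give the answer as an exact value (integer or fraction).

E[X^5] = M^(5)(0) = 707/128

M_X(t) = 4/(5*(1 - e^(t)/5))
M^(5)(t) = (4*e^(5*t) + 520*e^(4*t) + 6600*e^(3*t) + 13000*e^(2*t) + 2500*e^(t))/(e^(6*t) - 30*e^(5*t) + 375*e^(4*t) - 2500*e^(3*t) + 9375*e^(2*t) - 18750*e^(t) + 15625)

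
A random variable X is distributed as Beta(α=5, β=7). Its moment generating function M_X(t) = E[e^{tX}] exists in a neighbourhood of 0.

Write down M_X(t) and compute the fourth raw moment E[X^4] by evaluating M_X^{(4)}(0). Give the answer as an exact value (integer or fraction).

E[X^4] = D^4[M](0) = 2/39

M_X(t) = ₁F₁(5; 12; t)
D^4[M](t) = 2*₁F₁(9; 16; t)/39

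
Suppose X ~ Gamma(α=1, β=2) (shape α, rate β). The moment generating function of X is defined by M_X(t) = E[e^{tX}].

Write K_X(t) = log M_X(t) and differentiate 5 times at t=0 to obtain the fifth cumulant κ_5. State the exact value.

κ_5 = D^5[K](0) = 3/4

M_X(t) = 2/(2 - t)
K_X(t) = log M_X(t) = -log(2 - t) + log(2)
D^5[K](t) = -24/(t^5 - 10*t^4 + 40*t^3 - 80*t^2 + 80*t - 32)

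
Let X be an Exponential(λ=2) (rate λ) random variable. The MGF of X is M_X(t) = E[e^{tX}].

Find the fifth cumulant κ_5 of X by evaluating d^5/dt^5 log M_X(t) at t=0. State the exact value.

M_X(t) = 2/(2 - t)
K_X(t) = log M_X(t) = -log(2 - t) + log(2)
dK/dt = -1/(t - 2)
d^2K/dt^2 = 1/(t^2 - 4*t + 4)
d^3K/dt^3 = -2/(t^3 - 6*t^2 + 12*t - 8)
d^4K/dt^4 = 6/(t^4 - 8*t^3 + 24*t^2 - 32*t + 16)
d^5K/dt^5 = -24/(t^5 - 10*t^4 + 40*t^3 - 80*t^2 + 80*t - 32)

κ_5 = d^5K/dt^5 |_{t=0} = 3/4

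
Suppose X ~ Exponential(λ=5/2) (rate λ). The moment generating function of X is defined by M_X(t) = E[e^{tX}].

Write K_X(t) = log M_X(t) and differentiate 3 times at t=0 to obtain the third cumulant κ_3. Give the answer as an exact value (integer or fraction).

M_X(t) = 5/(2*(5/2 - t))
K_X(t) = log M_X(t) = -log(5/2 - t) - log(2) + log(5)
K′(t) = -2/(2*t - 5)
K′′(t) = 4/(4*t^2 - 20*t + 25)
K′′′(t) = -16/(8*t^3 - 60*t^2 + 150*t - 125)

κ_3 = K′′′(0) = 16/125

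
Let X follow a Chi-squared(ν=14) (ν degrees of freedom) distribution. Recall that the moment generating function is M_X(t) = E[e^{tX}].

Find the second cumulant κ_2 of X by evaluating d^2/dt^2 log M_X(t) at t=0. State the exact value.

κ_2 = d^2K/dt^2 |_{t=0} = 28

M_X(t) = (1 - 2*t)^(-7)
K_X(t) = log M_X(t) = -7*log(1 - 2*t)
dK/dt = -14/(2*t - 1)
d^2K/dt^2 = 28/(4*t^2 - 4*t + 1)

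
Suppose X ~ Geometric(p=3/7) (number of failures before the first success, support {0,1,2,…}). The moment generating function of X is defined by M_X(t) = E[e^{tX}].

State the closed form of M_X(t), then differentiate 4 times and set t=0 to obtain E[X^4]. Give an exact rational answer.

M_X(t) = 3/(7*(1 - 4*e^(t)/7))
M^(4)(t) = (-768*e^(4*t) - 14784*e^(3*t) - 25872*e^(2*t) - 4116*e^(t))/(1024*e^(5*t) - 8960*e^(4*t) + 31360*e^(3*t) - 54880*e^(2*t) + 48020*e^(t) - 16807)

E[X^4] = M^(4)(0) = 5060/27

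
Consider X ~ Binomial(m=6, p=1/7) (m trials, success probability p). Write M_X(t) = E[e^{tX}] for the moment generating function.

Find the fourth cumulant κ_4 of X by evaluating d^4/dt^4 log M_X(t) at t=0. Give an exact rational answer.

M_X(t) = (e^(t)/7 + 6/7)^6
K_X(t) = log M_X(t) = 6*log(e^(t)/7 + 6/7)
D^4[K](t) = (36*e^(3*t) - 864*e^(2*t) + 1296*e^(t))/(e^(4*t) + 24*e^(3*t) + 216*e^(2*t) + 864*e^(t) + 1296)

κ_4 = D^4[K](0) = 468/2401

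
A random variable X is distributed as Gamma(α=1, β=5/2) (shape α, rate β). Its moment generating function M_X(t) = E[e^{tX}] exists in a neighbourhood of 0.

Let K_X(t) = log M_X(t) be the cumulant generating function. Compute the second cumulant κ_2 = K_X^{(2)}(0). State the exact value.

κ_2 = K′′(0) = 4/25

M_X(t) = 5/(2*(5/2 - t))
K_X(t) = log M_X(t) = -log(5/2 - t) - log(2) + log(5)
K′(t) = -2/(2*t - 5)
K′′(t) = 4/(4*t^2 - 20*t + 25)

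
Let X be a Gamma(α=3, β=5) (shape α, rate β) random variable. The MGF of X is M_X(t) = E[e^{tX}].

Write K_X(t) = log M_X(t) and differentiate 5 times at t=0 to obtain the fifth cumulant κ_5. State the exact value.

κ_5 = d^5K/dt^5 |_{t=0} = 72/3125

M_X(t) = 125/(5 - t)^3
K_X(t) = log M_X(t) = -3*log(5 - t) + 3*log(5)
dK/dt = -3/(t - 5)
d^2K/dt^2 = 3/(t^2 - 10*t + 25)
d^3K/dt^3 = -6/(t^3 - 15*t^2 + 75*t - 125)
d^4K/dt^4 = 18/(t^4 - 20*t^3 + 150*t^2 - 500*t + 625)
d^5K/dt^5 = -72/(t^5 - 25*t^4 + 250*t^3 - 1250*t^2 + 3125*t - 3125)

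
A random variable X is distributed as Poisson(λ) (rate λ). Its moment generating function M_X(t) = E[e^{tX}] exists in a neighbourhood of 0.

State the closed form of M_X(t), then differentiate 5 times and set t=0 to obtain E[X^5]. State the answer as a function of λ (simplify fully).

M_X(t) = e^(λ*(e^(t) - 1))
M′(t) = λ*e^(-λ)*e^(t)*e^(λ*e^(t))
M′′(t) = (λ^2*e^(2*t)*e^(λ*e^(t)) + λ*e^(t)*e^(λ*e^(t)))*e^(-λ)
M′′′(t) = (λ^3*e^(3*t)*e^(λ*e^(t)) + 3*λ^2*e^(2*t)*e^(λ*e^(t)) + λ*e^(t)*e^(λ*e^(t)))*e^(-λ)
M′′′′(t) = (λ^4*e^(4*t)*e^(λ*e^(t)) + 6*λ^3*e^(3*t)*e^(λ*e^(t)) + 7*λ^2*e^(2*t)*e^(λ*e^(t)) + λ*e^(t)*e^(λ*e^(t)))*e^(-λ)
M′′′′′(t) = (λ^5*e^(5*t)*e^(λ*e^(t)) + 10*λ^4*e^(4*t)*e^(λ*e^(t)) + 25*λ^3*e^(3*t)*e^(λ*e^(t)) + 15*λ^2*e^(2*t)*e^(λ*e^(t)) + λ*e^(t)*e^(λ*e^(t)))*e^(-λ)

E[X^5] = M′′′′′(0) = λ*(λ^4 + 10*λ^3 + 25*λ^2 + 15*λ + 1)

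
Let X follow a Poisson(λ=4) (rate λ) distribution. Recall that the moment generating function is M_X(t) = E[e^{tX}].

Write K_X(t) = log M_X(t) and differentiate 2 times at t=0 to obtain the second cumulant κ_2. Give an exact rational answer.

κ_2 = D^2[K](0) = 4

M_X(t) = e^(4*e^(t) - 4)
K_X(t) = log M_X(t) = 4*e^(t) - 4
D^2[K](t) = 4*e^(t)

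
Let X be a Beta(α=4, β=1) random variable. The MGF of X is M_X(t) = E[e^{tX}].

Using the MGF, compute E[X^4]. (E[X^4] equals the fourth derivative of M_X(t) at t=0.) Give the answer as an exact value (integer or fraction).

E[X^4] = D^4[M](0) = 1/2

M_X(t) = ₁F₁(4; 5; t)
D^4[M](t) = ₁F₁(8; 9; t)/2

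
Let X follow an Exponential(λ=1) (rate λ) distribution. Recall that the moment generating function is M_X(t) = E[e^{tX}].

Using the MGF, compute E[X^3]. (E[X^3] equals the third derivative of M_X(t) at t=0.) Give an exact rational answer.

E[X^3] = d^3M/dt^3 |_{t=0} = 6

M_X(t) = 1/(1 - t)
dM/dt = 1/(t^2 - 2*t + 1)
d^2M/dt^2 = -2/(t^3 - 3*t^2 + 3*t - 1)
d^3M/dt^3 = 6/(t^4 - 4*t^3 + 6*t^2 - 4*t + 1)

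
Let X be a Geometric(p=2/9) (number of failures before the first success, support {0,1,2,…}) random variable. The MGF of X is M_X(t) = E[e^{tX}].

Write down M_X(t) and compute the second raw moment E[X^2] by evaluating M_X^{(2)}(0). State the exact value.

E[X^2] = M′′(0) = 28

M_X(t) = 2/(9*(1 - 7*e^(t)/9))
M′(t) = 14*e^(t)/(49*e^(2*t) - 126*e^(t) + 81)
M′′(t) = (-98*e^(2*t) - 126*e^(t))/(343*e^(3*t) - 1323*e^(2*t) + 1701*e^(t) - 729)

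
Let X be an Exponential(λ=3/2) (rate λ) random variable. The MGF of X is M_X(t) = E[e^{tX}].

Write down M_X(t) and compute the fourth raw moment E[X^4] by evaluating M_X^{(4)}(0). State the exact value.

M_X(t) = 3/(2*(3/2 - t))
M^(4)(t) = -1152/(32*t^5 - 240*t^4 + 720*t^3 - 1080*t^2 + 810*t - 243)

E[X^4] = M^(4)(0) = 128/27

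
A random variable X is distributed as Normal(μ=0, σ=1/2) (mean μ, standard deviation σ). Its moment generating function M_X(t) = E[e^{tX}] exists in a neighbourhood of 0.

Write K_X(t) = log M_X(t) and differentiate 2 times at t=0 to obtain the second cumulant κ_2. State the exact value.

M_X(t) = e^(t^2/8)
K_X(t) = log M_X(t) = t^2/8
dK/dt = t/4
d^2K/dt^2 = 1/4

κ_2 = d^2K/dt^2 |_{t=0} = 1/4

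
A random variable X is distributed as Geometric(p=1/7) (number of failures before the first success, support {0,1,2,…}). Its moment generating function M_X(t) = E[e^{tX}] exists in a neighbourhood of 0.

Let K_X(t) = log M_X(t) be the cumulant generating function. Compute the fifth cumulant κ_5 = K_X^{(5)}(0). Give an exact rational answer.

κ_5 = d^5K/dt^5 |_{t=0} = 275730

M_X(t) = 1/(7*(1 - 6*e^(t)/7))
K_X(t) = log M_X(t) = -log(1 - 6*e^(t)/7) - log(7)
dK/dt = -6*e^(t)/(6*e^(t) - 7)
d^2K/dt^2 = 42*e^(t)/(36*e^(2*t) - 84*e^(t) + 49)
d^3K/dt^3 = (-252*e^(2*t) - 294*e^(t))/(216*e^(3*t) - 756*e^(2*t) + 882*e^(t) - 343)
d^4K/dt^4 = (1512*e^(3*t) + 7056*e^(2*t) + 2058*e^(t))/(1296*e^(4*t) - 6048*e^(3*t) + 10584*e^(2*t) - 8232*e^(t) + 2401)
d^5K/dt^5 = (-9072*e^(4*t) - 116424*e^(3*t) - 135828*e^(2*t) - 14406*e^(t))/(7776*e^(5*t) - 45360*e^(4*t) + 105840*e^(3*t) - 123480*e^(2*t) + 72030*e^(t) - 16807)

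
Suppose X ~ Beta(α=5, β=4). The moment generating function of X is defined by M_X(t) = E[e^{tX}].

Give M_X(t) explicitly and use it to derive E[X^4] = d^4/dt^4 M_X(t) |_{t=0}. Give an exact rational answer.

M_X(t) = ₁F₁(5; 9; t)
D^4[M](t) = 14*₁F₁(9; 13; t)/99

E[X^4] = D^4[M](0) = 14/99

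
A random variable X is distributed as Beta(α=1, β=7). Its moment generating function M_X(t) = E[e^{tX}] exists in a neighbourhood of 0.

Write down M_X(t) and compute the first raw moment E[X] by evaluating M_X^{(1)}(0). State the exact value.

E[X] = M′(0) = 1/8

M_X(t) = ₁F₁(1; 8; t)
M′(t) = ₁F₁(2; 9; t)/8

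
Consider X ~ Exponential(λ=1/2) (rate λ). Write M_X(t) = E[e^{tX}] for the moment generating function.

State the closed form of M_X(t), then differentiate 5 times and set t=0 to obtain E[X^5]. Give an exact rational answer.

E[X^5] = M′′′′′(0) = 3840

M_X(t) = 1/(2*(1/2 - t))
M′(t) = 2/(4*t^2 - 4*t + 1)
M′′(t) = -8/(8*t^3 - 12*t^2 + 6*t - 1)
M′′′(t) = 48/(16*t^4 - 32*t^3 + 24*t^2 - 8*t + 1)
M′′′′(t) = -384/(32*t^5 - 80*t^4 + 80*t^3 - 40*t^2 + 10*t - 1)
M′′′′′(t) = 3840/(64*t^6 - 192*t^5 + 240*t^4 - 160*t^3 + 60*t^2 - 12*t + 1)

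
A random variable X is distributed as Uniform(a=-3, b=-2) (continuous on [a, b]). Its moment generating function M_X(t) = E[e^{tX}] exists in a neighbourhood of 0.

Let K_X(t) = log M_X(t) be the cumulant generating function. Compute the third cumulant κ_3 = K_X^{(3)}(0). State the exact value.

κ_3 = K′′′(0) = 0

M_X(t) = (e^(-2*t) - e^(-3*t))/t
K_X(t) = log M_X(t) = -log(t) + log(e^(-2*t) - e^(-3*t))
K′(t) = (-2*t*e^(t) + 3*t - e^(t) + 1)/(t*e^(t) - t)
K′′(t) = (-t^2*e^(t) + e^(2*t) - 2*e^(t) + 1)/(t^2*e^(2*t) - 2*t^2*e^(t) + t^2)
K′′′(t) = (t^3*e^(2*t) + t^3*e^(t) - 2*e^(3*t) + 6*e^(2*t) - 6*e^(t) + 2)/(t^3*e^(3*t) - 3*t^3*e^(2*t) + 3*t^3*e^(t) - t^3)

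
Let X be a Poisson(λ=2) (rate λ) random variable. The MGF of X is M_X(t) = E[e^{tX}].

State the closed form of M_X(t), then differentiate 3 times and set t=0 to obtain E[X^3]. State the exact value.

M_X(t) = e^(2*e^(t) - 2)
dM/dt = 2*e^(-2)*e^(t)*e^(2*e^(t))
d^2M/dt^2 = (4*e^(2*t)*e^(2*e^(t)) + 2*e^(t)*e^(2*e^(t)))*e^(-2)
d^3M/dt^3 = (8*e^(3*t)*e^(2*e^(t)) + 12*e^(2*t)*e^(2*e^(t)) + 2*e^(t)*e^(2*e^(t)))*e^(-2)

E[X^3] = d^3M/dt^3 |_{t=0} = 22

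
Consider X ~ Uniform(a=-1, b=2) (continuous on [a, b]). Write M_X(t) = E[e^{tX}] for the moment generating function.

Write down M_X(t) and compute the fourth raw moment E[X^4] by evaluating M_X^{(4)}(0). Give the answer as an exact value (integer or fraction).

E[X^4] = M′′′′(0) = 11/5

M_X(t) = (e^(2*t) - e^(-t))/(3*t)
M′(t) = (2*t*e^(3*t) + t - e^(3*t) + 1)*e^(-t)/(3*t^2)
M′′(t) = (4*t^2*e^(3*t) - t^2 - 4*t*e^(3*t) - 2*t + 2*e^(3*t) - 2)*e^(-t)/(3*t^3)
M′′′(t) = (8*t^3*e^(3*t) + t^3 - 12*t^2*e^(3*t) + 3*t^2 + 12*t*e^(3*t) + 6*t - 6*e^(3*t) + 6)*e^(-t)/(3*t^4)
M′′′′(t) = (16*t^4*e^(3*t) - t^4 - 32*t^3*e^(3*t) - 4*t^3 + 48*t^2*e^(3*t) - 12*t^2 - 48*t*e^(3*t) - 24*t + 24*e^(3*t) - 24)*e^(-t)/(3*t^5)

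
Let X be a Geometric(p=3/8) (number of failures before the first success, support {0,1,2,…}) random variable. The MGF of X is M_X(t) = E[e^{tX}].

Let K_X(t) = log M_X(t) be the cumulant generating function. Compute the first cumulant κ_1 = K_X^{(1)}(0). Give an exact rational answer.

M_X(t) = 3/(8*(1 - 5*e^(t)/8))
K_X(t) = log M_X(t) = -log(1 - 5*e^(t)/8) - 3*log(2) + log(3)
D[K](t) = -5*e^(t)/(5*e^(t) - 8)

κ_1 = D[K](0) = 5/3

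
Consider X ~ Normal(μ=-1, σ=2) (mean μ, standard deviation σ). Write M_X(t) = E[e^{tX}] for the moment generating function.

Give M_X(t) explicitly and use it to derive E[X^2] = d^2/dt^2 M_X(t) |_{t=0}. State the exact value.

E[X^2] = M′′(0) = 5

M_X(t) = e^(2*t^2 - t)
M′(t) = 4*t*e^(-t)*e^(2*t^2) - e^(-t)*e^(2*t^2)
M′′(t) = (16*t^2*e^(2*t^2) - 8*t*e^(2*t^2) + 5*e^(2*t^2))*e^(-t)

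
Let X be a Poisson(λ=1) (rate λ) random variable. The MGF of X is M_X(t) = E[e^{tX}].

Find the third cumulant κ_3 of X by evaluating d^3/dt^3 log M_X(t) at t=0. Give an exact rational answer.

M_X(t) = e^(e^(t) - 1)
K_X(t) = log M_X(t) = e^(t) - 1
D^3[K](t) = e^(t)

κ_3 = D^3[K](0) = 1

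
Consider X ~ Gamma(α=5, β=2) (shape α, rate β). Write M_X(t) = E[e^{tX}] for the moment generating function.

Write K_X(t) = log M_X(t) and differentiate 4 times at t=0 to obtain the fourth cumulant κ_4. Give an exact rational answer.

M_X(t) = 32/(2 - t)^5
K_X(t) = log M_X(t) = -5*log(2 - t) + 5*log(2)
D^4[K](t) = 30/(t^4 - 8*t^3 + 24*t^2 - 32*t + 16)

κ_4 = D^4[K](0) = 15/8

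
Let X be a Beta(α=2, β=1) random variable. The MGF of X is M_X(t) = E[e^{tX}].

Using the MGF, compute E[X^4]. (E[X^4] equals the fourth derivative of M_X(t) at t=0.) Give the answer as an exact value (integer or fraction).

E[X^4] = M′′′′(0) = 1/3

M_X(t) = ₁F₁(2; 3; t)
M′(t) = 2*₁F₁(3; 4; t)/3
M′′(t) = ₁F₁(4; 5; t)/2
M′′′(t) = 2*₁F₁(5; 6; t)/5
M′′′′(t) = ₁F₁(6; 7; t)/3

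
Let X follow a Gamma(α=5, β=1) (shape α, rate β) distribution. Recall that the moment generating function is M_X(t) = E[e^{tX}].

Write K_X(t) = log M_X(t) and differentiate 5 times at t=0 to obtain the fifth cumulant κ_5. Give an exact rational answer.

κ_5 = K^(5)(0) = 120

M_X(t) = (1 - t)^(-5)
K_X(t) = log M_X(t) = -5*log(1 - t)
K^(5)(t) = -120/(t^5 - 5*t^4 + 10*t^3 - 10*t^2 + 5*t - 1)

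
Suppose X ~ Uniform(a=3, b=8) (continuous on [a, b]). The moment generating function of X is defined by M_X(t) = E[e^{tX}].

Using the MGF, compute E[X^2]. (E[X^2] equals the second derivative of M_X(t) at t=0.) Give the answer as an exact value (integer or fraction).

M_X(t) = (e^(8*t) - e^(3*t))/(5*t)
D^2[M](t) = (64*t^2*e^(8*t) - 9*t^2*e^(3*t) - 16*t*e^(8*t) + 6*t*e^(3*t) + 2*e^(8*t) - 2*e^(3*t))/(5*t^3)

E[X^2] = D^2[M](0) = 97/3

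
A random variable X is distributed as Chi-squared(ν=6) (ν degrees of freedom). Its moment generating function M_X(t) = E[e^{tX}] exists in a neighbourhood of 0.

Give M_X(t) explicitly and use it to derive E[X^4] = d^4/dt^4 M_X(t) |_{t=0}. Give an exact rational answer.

E[X^4] = D^4[M](0) = 5760

M_X(t) = (1 - 2*t)^(-3)
D^4[M](t) = -5760/(128*t^7 - 448*t^6 + 672*t^5 - 560*t^4 + 280*t^3 - 84*t^2 + 14*t - 1)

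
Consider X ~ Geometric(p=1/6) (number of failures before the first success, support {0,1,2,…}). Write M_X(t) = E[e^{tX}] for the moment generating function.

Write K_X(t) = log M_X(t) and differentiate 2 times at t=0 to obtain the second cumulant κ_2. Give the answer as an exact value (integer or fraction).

M_X(t) = 1/(6*(1 - 5*e^(t)/6))
K_X(t) = log M_X(t) = -log(1 - 5*e^(t)/6) - log(6)
dK/dt = -5*e^(t)/(5*e^(t) - 6)
d^2K/dt^2 = 30*e^(t)/(25*e^(2*t) - 60*e^(t) + 36)

κ_2 = d^2K/dt^2 |_{t=0} = 30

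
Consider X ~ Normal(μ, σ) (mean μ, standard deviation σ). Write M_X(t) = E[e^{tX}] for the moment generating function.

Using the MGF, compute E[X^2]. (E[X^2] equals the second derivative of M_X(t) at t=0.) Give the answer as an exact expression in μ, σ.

E[X^2] = D^2[M](0) = μ^2 + σ^2

M_X(t) = e^(μ*t + σ^2*t^2/2)
D^2[M](t) = μ^2*e^(μ*t)*e^(σ^2*t^2/2) + 2*μ*σ^2*t*e^(μ*t)*e^(σ^2*t^2/2) + σ^4*t^2*e^(μ*t)*e^(σ^2*t^2/2) + σ^2*e^(μ*t)*e^(σ^2*t^2/2)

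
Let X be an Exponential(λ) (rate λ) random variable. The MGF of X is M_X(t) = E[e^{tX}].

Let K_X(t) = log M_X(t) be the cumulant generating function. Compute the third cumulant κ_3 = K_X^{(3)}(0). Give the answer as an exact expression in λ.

κ_3 = D^3[K](0) = 2/λ^3

M_X(t) = λ/(λ - t)
K_X(t) = log M_X(t) = log(λ) - log(λ - t)
D^3[K](t) = -2/(-λ^3 + 3*λ^2*t - 3*λ*t^2 + t^3)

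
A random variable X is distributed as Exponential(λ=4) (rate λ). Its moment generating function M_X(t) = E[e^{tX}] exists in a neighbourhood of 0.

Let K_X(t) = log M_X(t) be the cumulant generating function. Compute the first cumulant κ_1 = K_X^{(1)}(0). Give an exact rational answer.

M_X(t) = 4/(4 - t)
K_X(t) = log M_X(t) = -log(4 - t) + 2*log(2)
K′(t) = -1/(t - 4)

κ_1 = K′(0) = 1/4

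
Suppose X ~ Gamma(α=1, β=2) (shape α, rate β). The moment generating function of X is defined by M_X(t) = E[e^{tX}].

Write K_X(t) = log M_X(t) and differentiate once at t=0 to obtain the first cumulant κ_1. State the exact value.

M_X(t) = 2/(2 - t)
K_X(t) = log M_X(t) = -log(2 - t) + log(2)
K′(t) = -1/(t - 2)

κ_1 = K′(0) = 1/2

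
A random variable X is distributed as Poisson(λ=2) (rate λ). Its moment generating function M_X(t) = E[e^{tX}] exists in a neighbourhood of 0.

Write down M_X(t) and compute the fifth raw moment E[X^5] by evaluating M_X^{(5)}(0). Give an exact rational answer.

M_X(t) = e^(2*e^(t) - 2)
D^5[M](t) = (32*e^(5*t)*e^(2*e^(t)) + 160*e^(4*t)*e^(2*e^(t)) + 200*e^(3*t)*e^(2*e^(t)) + 60*e^(2*t)*e^(2*e^(t)) + 2*e^(t)*e^(2*e^(t)))*e^(-2)

E[X^5] = D^5[M](0) = 454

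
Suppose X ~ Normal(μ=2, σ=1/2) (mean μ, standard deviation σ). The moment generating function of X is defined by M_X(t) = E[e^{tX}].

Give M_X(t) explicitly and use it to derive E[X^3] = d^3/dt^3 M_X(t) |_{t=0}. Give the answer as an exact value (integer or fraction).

E[X^3] = D^3[M](0) = 19/2

M_X(t) = e^(t^2/8 + 2*t)
D^3[M](t) = t^3*e^(2*t)*e^(t^2/8)/64 + 3*t^2*e^(2*t)*e^(t^2/8)/8 + 51*t*e^(2*t)*e^(t^2/8)/16 + 19*e^(2*t)*e^(t^2/8)/2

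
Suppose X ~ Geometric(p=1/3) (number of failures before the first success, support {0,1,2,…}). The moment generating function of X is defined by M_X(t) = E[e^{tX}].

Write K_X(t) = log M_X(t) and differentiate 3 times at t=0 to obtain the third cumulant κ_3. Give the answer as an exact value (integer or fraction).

M_X(t) = 1/(3*(1 - 2*e^(t)/3))
K_X(t) = log M_X(t) = -log(1 - 2*e^(t)/3) - log(3)
K^(3)(t) = (-12*e^(2*t) - 18*e^(t))/(8*e^(3*t) - 36*e^(2*t) + 54*e^(t) - 27)

κ_3 = K^(3)(0) = 30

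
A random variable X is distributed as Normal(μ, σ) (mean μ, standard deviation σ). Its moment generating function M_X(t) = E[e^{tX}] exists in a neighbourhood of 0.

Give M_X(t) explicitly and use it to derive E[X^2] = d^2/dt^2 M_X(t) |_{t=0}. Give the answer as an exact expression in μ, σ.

M_X(t) = e^(μ*t + σ^2*t^2/2)
dM/dt = μ*e^(μ*t)*e^(σ^2*t^2/2) + σ^2*t*e^(μ*t)*e^(σ^2*t^2/2)
d^2M/dt^2 = μ^2*e^(μ*t)*e^(σ^2*t^2/2) + 2*μ*σ^2*t*e^(μ*t)*e^(σ^2*t^2/2) + σ^4*t^2*e^(μ*t)*e^(σ^2*t^2/2) + σ^2*e^(μ*t)*e^(σ^2*t^2/2)

E[X^2] = d^2M/dt^2 |_{t=0} = μ^2 + σ^2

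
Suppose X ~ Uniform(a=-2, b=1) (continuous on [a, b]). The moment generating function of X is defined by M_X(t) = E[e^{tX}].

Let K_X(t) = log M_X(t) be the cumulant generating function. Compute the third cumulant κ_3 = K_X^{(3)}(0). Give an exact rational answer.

M_X(t) = (e^(t) - e^(-2*t))/(3*t)
K_X(t) = log M_X(t) = -log(t) + log(e^(t) - e^(-2*t)) - log(3)
K′(t) = (t*e^(3*t) + 2*t - e^(3*t) + 1)/(t*e^(3*t) - t)
K′′(t) = (-9*t^2*e^(3*t) + e^(6*t) - 2*e^(3*t) + 1)/(t^2*e^(6*t) - 2*t^2*e^(3*t) + t^2)
K′′′(t) = (27*t^3*e^(6*t) + 27*t^3*e^(3*t) - 2*e^(9*t) + 6*e^(6*t) - 6*e^(3*t) + 2)/(t^3*e^(9*t) - 3*t^3*e^(6*t) + 3*t^3*e^(3*t) - t^3)

κ_3 = K′′′(0) = 0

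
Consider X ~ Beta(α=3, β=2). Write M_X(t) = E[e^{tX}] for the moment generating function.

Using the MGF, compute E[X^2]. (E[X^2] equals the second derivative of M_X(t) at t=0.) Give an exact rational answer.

M_X(t) = ₁F₁(3; 5; t)
dM/dt = 3*₁F₁(4; 6; t)/5
d^2M/dt^2 = 2*₁F₁(5; 7; t)/5

E[X^2] = d^2M/dt^2 |_{t=0} = 2/5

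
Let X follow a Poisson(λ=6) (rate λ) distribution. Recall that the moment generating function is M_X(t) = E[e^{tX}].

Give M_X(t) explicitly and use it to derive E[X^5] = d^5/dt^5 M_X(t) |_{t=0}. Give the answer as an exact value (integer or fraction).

M_X(t) = e^(6*e^(t) - 6)
M^(5)(t) = (7776*e^(5*t)*e^(6*e^(t)) + 12960*e^(4*t)*e^(6*e^(t)) + 5400*e^(3*t)*e^(6*e^(t)) + 540*e^(2*t)*e^(6*e^(t)) + 6*e^(t)*e^(6*e^(t)))*e^(-6)

E[X^5] = M^(5)(0) = 26682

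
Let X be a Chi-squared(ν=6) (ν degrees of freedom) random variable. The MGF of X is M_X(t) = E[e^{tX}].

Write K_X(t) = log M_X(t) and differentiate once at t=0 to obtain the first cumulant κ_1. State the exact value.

M_X(t) = (1 - 2*t)^(-3)
K_X(t) = log M_X(t) = -3*log(1 - 2*t)
dK/dt = -6/(2*t - 1)

κ_1 = dK/dt |_{t=0} = 6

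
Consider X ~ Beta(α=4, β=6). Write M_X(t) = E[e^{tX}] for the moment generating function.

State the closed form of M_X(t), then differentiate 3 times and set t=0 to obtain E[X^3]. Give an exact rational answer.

E[X^3] = M^(3)(0) = 1/11

M_X(t) = ₁F₁(4; 10; t)
M^(3)(t) = ₁F₁(7; 13; t)/11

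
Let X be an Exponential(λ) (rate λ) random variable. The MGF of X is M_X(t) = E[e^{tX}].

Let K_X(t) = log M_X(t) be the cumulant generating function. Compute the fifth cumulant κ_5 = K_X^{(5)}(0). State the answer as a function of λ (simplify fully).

M_X(t) = λ/(λ - t)
K_X(t) = log M_X(t) = log(λ) - log(λ - t)
K′(t) = -1/(-λ + t)
K′′(t) = 1/(λ^2 - 2*λ*t + t^2)
K′′′(t) = -2/(-λ^3 + 3*λ^2*t - 3*λ*t^2 + t^3)
K′′′′(t) = 6/(λ^4 - 4*λ^3*t + 6*λ^2*t^2 - 4*λ*t^3 + t^4)
K′′′′′(t) = -24/(-λ^5 + 5*λ^4*t - 10*λ^3*t^2 + 10*λ^2*t^3 - 5*λ*t^4 + t^5)

κ_5 = K′′′′′(0) = 24/λ^5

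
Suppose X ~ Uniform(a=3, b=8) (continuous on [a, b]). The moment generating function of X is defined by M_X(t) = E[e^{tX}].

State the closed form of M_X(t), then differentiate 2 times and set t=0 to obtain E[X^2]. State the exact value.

E[X^2] = d^2M/dt^2 |_{t=0} = 97/3

M_X(t) = (e^(8*t) - e^(3*t))/(5*t)
dM/dt = (8*t*e^(8*t) - 3*t*e^(3*t) - e^(8*t) + e^(3*t))/(5*t^2)
d^2M/dt^2 = (64*t^2*e^(8*t) - 9*t^2*e^(3*t) - 16*t*e^(8*t) + 6*t*e^(3*t) + 2*e^(8*t) - 2*e^(3*t))/(5*t^3)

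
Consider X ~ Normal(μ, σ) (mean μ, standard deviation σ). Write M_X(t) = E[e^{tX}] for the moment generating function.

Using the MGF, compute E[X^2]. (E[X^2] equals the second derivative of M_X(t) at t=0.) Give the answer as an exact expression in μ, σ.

M_X(t) = e^(μ*t + σ^2*t^2/2)
D^2[M](t) = μ^2*e^(μ*t)*e^(σ^2*t^2/2) + 2*μ*σ^2*t*e^(μ*t)*e^(σ^2*t^2/2) + σ^4*t^2*e^(μ*t)*e^(σ^2*t^2/2) + σ^2*e^(μ*t)*e^(σ^2*t^2/2)

E[X^2] = D^2[M](0) = μ^2 + σ^2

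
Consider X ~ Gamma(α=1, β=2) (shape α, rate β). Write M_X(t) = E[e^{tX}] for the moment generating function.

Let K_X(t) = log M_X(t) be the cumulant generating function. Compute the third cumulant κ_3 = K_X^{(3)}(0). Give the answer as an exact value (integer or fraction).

M_X(t) = 2/(2 - t)
K_X(t) = log M_X(t) = -log(2 - t) + log(2)
D^3[K](t) = -2/(t^3 - 6*t^2 + 12*t - 8)

κ_3 = D^3[K](0) = 1/4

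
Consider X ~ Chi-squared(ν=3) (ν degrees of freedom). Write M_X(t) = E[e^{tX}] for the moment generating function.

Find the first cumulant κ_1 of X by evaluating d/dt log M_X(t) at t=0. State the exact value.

κ_1 = dK/dt |_{t=0} = 3

M_X(t) = (1 - 2*t)^(-3/2)
K_X(t) = log M_X(t) = -3*log(1 - 2*t)/2
dK/dt = -3/(2*t - 1)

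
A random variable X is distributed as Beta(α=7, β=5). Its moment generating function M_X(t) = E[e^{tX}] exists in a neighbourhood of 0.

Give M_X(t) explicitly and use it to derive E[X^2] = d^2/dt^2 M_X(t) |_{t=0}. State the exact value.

M_X(t) = ₁F₁(7; 12; t)
dM/dt = 7*₁F₁(8; 13; t)/12
d^2M/dt^2 = 14*₁F₁(9; 14; t)/39

E[X^2] = d^2M/dt^2 |_{t=0} = 14/39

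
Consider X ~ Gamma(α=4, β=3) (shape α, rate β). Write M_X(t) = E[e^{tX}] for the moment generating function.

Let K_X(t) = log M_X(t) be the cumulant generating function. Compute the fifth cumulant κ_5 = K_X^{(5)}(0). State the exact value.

M_X(t) = 81/(3 - t)^4
K_X(t) = log M_X(t) = -4*log(3 - t) + 4*log(3)
dK/dt = -4/(t - 3)
d^2K/dt^2 = 4/(t^2 - 6*t + 9)
d^3K/dt^3 = -8/(t^3 - 9*t^2 + 27*t - 27)
d^4K/dt^4 = 24/(t^4 - 12*t^3 + 54*t^2 - 108*t + 81)
d^5K/dt^5 = -96/(t^5 - 15*t^4 + 90*t^3 - 270*t^2 + 405*t - 243)

κ_5 = d^5K/dt^5 |_{t=0} = 32/81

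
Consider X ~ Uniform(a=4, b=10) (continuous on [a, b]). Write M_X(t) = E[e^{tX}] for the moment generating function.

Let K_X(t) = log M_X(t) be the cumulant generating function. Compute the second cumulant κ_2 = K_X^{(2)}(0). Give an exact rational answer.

κ_2 = d^2K/dt^2 |_{t=0} = 3

M_X(t) = (e^(10*t) - e^(4*t))/(6*t)
K_X(t) = log M_X(t) = -log(t) + log(e^(10*t) - e^(4*t)) - log(6)
dK/dt = (10*t*e^(6*t) - 4*t - e^(6*t) + 1)/(t*e^(6*t) - t)
d^2K/dt^2 = (-36*t^2*e^(6*t) + e^(12*t) - 2*e^(6*t) + 1)/(t^2*e^(12*t) - 2*t^2*e^(6*t) + t^2)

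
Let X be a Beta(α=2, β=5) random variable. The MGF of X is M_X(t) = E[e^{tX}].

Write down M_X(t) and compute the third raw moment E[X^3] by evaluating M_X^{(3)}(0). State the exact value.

M_X(t) = ₁F₁(2; 7; t)
dM/dt = 2*₁F₁(3; 8; t)/7
d^2M/dt^2 = 3*₁F₁(4; 9; t)/28
d^3M/dt^3 = ₁F₁(5; 10; t)/21

E[X^3] = d^3M/dt^3 |_{t=0} = 1/21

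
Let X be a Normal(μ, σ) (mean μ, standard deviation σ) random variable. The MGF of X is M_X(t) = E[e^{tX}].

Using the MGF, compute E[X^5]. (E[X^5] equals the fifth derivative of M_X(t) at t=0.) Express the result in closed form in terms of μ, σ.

E[X^5] = M′′′′′(0) = μ*(μ^4 + 10*μ^2*σ^2 + 15*σ^4)

M_X(t) = e^(μ*t + σ^2*t^2/2)
M′(t) = μ*e^(μ*t)*e^(σ^2*t^2/2) + σ^2*t*e^(μ*t)*e^(σ^2*t^2/2)
M′′(t) = μ^2*e^(μ*t)*e^(σ^2*t^2/2) + 2*μ*σ^2*t*e^(μ*t)*e^(σ^2*t^2/2) + σ^4*t^2*e^(μ*t)*e^(σ^2*t^2/2) + σ^2*e^(μ*t)*e^(σ^2*t^2/2)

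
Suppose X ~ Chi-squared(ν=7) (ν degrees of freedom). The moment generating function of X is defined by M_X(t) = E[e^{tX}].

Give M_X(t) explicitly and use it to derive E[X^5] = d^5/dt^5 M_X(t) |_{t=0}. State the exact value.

M_X(t) = (1 - 2*t)^(-7/2)

E[X^5] = D^5[M](0) = 135135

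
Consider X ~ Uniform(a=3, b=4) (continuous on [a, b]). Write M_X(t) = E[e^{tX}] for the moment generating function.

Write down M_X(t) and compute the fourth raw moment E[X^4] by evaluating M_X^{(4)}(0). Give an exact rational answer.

M_X(t) = (e^(4*t) - e^(3*t))/t

E[X^4] = M^(4)(0) = 781/5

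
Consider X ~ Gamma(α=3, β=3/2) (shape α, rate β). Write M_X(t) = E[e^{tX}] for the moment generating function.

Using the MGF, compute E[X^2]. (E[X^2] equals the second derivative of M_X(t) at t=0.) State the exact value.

M_X(t) = 27/(8*(3/2 - t)^3)
M^(2)(t) = -1296/(32*t^5 - 240*t^4 + 720*t^3 - 1080*t^2 + 810*t - 243)

E[X^2] = M^(2)(0) = 16/3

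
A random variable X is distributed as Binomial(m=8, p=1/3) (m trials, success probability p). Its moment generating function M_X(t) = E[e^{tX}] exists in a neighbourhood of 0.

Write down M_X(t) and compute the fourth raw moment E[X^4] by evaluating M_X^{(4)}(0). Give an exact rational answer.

E[X^4] = d^4M/dt^4 |_{t=0} = 3824/27

M_X(t) = (e^(t)/3 + 2/3)^8
dM/dt = 8*e^(8*t)/6561 + 112*e^(7*t)/6561 + 224*e^(6*t)/2187 + 2240*e^(5*t)/6561 + 4480*e^(4*t)/6561 + 1792*e^(3*t)/2187 + 3584*e^(2*t)/6561 + 1024*e^(t)/6561
d^2M/dt^2 = 64*e^(8*t)/6561 + 784*e^(7*t)/6561 + 448*e^(6*t)/729 + 11200*e^(5*t)/6561 + 17920*e^(4*t)/6561 + 1792*e^(3*t)/729 + 7168*e^(2*t)/6561 + 1024*e^(t)/6561
d^3M/dt^3 = 512*e^(8*t)/6561 + 5488*e^(7*t)/6561 + 896*e^(6*t)/243 + 56000*e^(5*t)/6561 + 71680*e^(4*t)/6561 + 1792*e^(3*t)/243 + 14336*e^(2*t)/6561 + 1024*e^(t)/6561
d^4M/dt^4 = 4096*e^(8*t)/6561 + 38416*e^(7*t)/6561 + 1792*e^(6*t)/81 + 280000*e^(5*t)/6561 + 286720*e^(4*t)/6561 + 1792*e^(3*t)/81 + 28672*e^(2*t)/6561 + 1024*e^(t)/6561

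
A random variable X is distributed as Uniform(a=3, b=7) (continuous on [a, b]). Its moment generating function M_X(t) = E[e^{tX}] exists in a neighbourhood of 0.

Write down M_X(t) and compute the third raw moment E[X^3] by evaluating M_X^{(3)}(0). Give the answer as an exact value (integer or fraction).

M_X(t) = (e^(7*t) - e^(3*t))/(4*t)
dM/dt = (7*t*e^(7*t) - 3*t*e^(3*t) - e^(7*t) + e^(3*t))/(4*t^2)
d^2M/dt^2 = (49*t^2*e^(7*t) - 9*t^2*e^(3*t) - 14*t*e^(7*t) + 6*t*e^(3*t) + 2*e^(7*t) - 2*e^(3*t))/(4*t^3)
d^3M/dt^3 = (343*t^3*e^(7*t) - 27*t^3*e^(3*t) - 147*t^2*e^(7*t) + 27*t^2*e^(3*t) + 42*t*e^(7*t) - 18*t*e^(3*t) - 6*e^(7*t) + 6*e^(3*t))/(4*t^4)

E[X^3] = d^3M/dt^3 |_{t=0} = 145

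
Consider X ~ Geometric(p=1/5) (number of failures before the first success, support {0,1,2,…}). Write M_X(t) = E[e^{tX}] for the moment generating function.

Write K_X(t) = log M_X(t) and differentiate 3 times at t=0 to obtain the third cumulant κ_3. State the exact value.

M_X(t) = 1/(5*(1 - 4*e^(t)/5))
K_X(t) = log M_X(t) = -log(1 - 4*e^(t)/5) - log(5)
K^(3)(t) = (-80*e^(2*t) - 100*e^(t))/(64*e^(3*t) - 240*e^(2*t) + 300*e^(t) - 125)

κ_3 = K^(3)(0) = 180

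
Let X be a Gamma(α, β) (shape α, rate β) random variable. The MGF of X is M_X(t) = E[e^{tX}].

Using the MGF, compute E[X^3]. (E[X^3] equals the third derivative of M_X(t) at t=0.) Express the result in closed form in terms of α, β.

E[X^3] = M′′′(0) = α*(α^2 + 3*α + 2)/β^3

M_X(t) = (β/(β - t))^α
M′(t) = -α*β^α*(1/(β - t))^α/(-β + t)
M′′(t) = (α^2*β^α*(1/(β - t))^α + α*β^α*(1/(β - t))^α)/(β^2 - 2*β*t + t^2)
M′′′(t) = (-α^3*β^α*(1/(β - t))^α - 3*α^2*β^α*(1/(β - t))^α - 2*α*β^α*(1/(β - t))^α)/(-β^3 + 3*β^2*t - 3*β*t^2 + t^3)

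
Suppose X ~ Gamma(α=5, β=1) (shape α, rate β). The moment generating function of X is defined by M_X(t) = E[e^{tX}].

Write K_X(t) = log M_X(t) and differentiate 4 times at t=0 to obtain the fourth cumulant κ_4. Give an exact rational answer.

κ_4 = K′′′′(0) = 30

M_X(t) = (1 - t)^(-5)
K_X(t) = log M_X(t) = -5*log(1 - t)
K′(t) = -5/(t - 1)
K′′(t) = 5/(t^2 - 2*t + 1)
K′′′(t) = -10/(t^3 - 3*t^2 + 3*t - 1)
K′′′′(t) = 30/(t^4 - 4*t^3 + 6*t^2 - 4*t + 1)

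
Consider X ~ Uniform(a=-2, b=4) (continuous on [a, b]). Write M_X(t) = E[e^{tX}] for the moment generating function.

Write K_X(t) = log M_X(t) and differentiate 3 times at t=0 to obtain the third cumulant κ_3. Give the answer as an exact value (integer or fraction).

κ_3 = K^(3)(0) = 0

M_X(t) = (e^(4*t) - e^(-2*t))/(6*t)
K_X(t) = log M_X(t) = -log(t) + log(e^(4*t) - e^(-2*t)) - log(6)
K^(3)(t) = (216*t^3*e^(12*t) + 216*t^3*e^(6*t) - 2*e^(18*t) + 6*e^(12*t) - 6*e^(6*t) + 2)/(t^3*e^(18*t) - 3*t^3*e^(12*t) + 3*t^3*e^(6*t) - t^3)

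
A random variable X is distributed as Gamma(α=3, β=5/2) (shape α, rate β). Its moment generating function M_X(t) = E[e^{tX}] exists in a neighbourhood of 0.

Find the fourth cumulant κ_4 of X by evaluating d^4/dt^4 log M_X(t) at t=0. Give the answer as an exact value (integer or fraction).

κ_4 = K′′′′(0) = 288/625

M_X(t) = 125/(8*(5/2 - t)^3)
K_X(t) = log M_X(t) = -3*log(5/2 - t) - 3*log(2) + 3*log(5)
K′(t) = -6/(2*t - 5)
K′′(t) = 12/(4*t^2 - 20*t + 25)
K′′′(t) = -48/(8*t^3 - 60*t^2 + 150*t - 125)
K′′′′(t) = 288/(16*t^4 - 160*t^3 + 600*t^2 - 1000*t + 625)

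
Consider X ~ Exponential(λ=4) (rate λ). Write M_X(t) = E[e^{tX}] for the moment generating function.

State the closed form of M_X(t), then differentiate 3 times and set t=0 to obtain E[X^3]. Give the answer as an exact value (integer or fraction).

E[X^3] = D^3[M](0) = 3/32

M_X(t) = 4/(4 - t)
D^3[M](t) = 24/(t^4 - 16*t^3 + 96*t^2 - 256*t + 256)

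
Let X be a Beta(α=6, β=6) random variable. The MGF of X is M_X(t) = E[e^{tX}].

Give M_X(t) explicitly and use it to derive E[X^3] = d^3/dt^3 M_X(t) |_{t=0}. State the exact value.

M_X(t) = ₁F₁(6; 12; t)
M′(t) = ₁F₁(7; 13; t)/2
M′′(t) = 7*₁F₁(8; 14; t)/26
M′′′(t) = 2*₁F₁(9; 15; t)/13

E[X^3] = M′′′(0) = 2/13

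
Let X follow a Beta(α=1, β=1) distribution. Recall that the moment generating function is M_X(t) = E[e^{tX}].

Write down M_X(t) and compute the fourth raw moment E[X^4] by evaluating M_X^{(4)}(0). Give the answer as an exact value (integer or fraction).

M_X(t) = ₁F₁(1; 2; t)
M′(t) = ₁F₁(2; 3; t)/2
M′′(t) = ₁F₁(3; 4; t)/3
M′′′(t) = ₁F₁(4; 5; t)/4
M′′′′(t) = ₁F₁(5; 6; t)/5

E[X^4] = M′′′′(0) = 1/5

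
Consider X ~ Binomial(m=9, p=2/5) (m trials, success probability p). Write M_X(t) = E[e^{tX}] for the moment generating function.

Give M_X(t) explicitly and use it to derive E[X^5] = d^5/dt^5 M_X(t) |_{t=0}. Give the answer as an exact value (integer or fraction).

M_X(t) = (2*e^(t)/5 + 3/5)^9

E[X^5] = M^(5)(0) = 1194858/625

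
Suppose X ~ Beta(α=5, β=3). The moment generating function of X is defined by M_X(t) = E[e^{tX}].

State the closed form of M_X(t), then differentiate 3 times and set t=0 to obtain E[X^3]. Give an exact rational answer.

M_X(t) = ₁F₁(5; 8; t)
M′(t) = 5*₁F₁(6; 9; t)/8
M′′(t) = 5*₁F₁(7; 10; t)/12
M′′′(t) = 7*₁F₁(8; 11; t)/24

E[X^3] = M′′′(0) = 7/24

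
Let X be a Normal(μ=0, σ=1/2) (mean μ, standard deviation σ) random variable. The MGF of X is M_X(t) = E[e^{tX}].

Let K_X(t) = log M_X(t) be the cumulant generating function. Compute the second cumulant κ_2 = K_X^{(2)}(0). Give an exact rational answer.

M_X(t) = e^(t^2/8)
K_X(t) = log M_X(t) = t^2/8
K^(2)(t) = 1/4

κ_2 = K^(2)(0) = 1/4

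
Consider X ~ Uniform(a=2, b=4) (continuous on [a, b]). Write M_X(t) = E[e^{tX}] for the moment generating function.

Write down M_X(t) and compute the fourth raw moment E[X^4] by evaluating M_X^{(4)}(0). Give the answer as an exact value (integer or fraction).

E[X^4] = d^4M/dt^4 |_{t=0} = 496/5

M_X(t) = (e^(4*t) - e^(2*t))/(2*t)
dM/dt = (4*t*e^(4*t) - 2*t*e^(2*t) - e^(4*t) + e^(2*t))/(2*t^2)
d^2M/dt^2 = (8*t^2*e^(4*t) - 2*t^2*e^(2*t) - 4*t*e^(4*t) + 2*t*e^(2*t) + e^(4*t) - e^(2*t))/t^3
d^3M/dt^3 = (32*t^3*e^(4*t) - 4*t^3*e^(2*t) - 24*t^2*e^(4*t) + 6*t^2*e^(2*t) + 12*t*e^(4*t) - 6*t*e^(2*t) - 3*e^(4*t) + 3*e^(2*t))/t^4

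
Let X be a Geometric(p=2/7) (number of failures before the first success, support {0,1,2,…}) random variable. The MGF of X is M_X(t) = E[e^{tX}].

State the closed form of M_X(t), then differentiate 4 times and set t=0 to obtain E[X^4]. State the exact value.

M_X(t) = 2/(7*(1 - 5*e^(t)/7))
dM/dt = 10*e^(t)/(25*e^(2*t) - 70*e^(t) + 49)
d^2M/dt^2 = (-50*e^(2*t) - 70*e^(t))/(125*e^(3*t) - 525*e^(2*t) + 735*e^(t) - 343)
d^3M/dt^3 = (250*e^(3*t) + 1400*e^(2*t) + 490*e^(t))/(625*e^(4*t) - 3500*e^(3*t) + 7350*e^(2*t) - 6860*e^(t) + 2401)
d^4M/dt^4 = (-1250*e^(4*t) - 19250*e^(3*t) - 26950*e^(2*t) - 3430*e^(t))/(3125*e^(5*t) - 21875*e^(4*t) + 61250*e^(3*t) - 85750*e^(2*t) + 60025*e^(t) - 16807)

E[X^4] = d^4M/dt^4 |_{t=0} = 1590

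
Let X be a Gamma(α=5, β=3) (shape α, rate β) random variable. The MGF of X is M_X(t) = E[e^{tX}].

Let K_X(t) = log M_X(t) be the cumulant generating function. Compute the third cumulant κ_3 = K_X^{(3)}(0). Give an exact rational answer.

M_X(t) = 243/(3 - t)^5
K_X(t) = log M_X(t) = -5*log(3 - t) + 5*log(3)
D^3[K](t) = -10/(t^3 - 9*t^2 + 27*t - 27)

κ_3 = D^3[K](0) = 10/27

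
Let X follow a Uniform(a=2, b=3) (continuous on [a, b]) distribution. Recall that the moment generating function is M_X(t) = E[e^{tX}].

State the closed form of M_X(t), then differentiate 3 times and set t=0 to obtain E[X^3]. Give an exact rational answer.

M_X(t) = (e^(3*t) - e^(2*t))/t
M′(t) = (3*t*e^(3*t) - 2*t*e^(2*t) - e^(3*t) + e^(2*t))/t^2
M′′(t) = (9*t^2*e^(3*t) - 4*t^2*e^(2*t) - 6*t*e^(3*t) + 4*t*e^(2*t) + 2*e^(3*t) - 2*e^(2*t))/t^3
M′′′(t) = (27*t^3*e^(3*t) - 8*t^3*e^(2*t) - 27*t^2*e^(3*t) + 12*t^2*e^(2*t) + 18*t*e^(3*t) - 12*t*e^(2*t) - 6*e^(3*t) + 6*e^(2*t))/t^4

E[X^3] = M′′′(0) = 65/4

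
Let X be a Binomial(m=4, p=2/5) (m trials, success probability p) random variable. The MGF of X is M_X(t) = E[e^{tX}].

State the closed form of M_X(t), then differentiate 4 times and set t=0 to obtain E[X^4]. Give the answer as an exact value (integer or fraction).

E[X^4] = D^4[M](0) = 15544/625

M_X(t) = (2*e^(t)/5 + 3/5)^4
D^4[M](t) = 4096*e^(4*t)/625 + 7776*e^(3*t)/625 + 3456*e^(2*t)/625 + 216*e^(t)/625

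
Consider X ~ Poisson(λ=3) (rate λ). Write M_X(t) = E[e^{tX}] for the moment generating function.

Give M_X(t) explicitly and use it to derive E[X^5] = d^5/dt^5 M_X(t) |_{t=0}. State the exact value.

E[X^5] = M′′′′′(0) = 1866

M_X(t) = e^(3*e^(t) - 3)
M′(t) = 3*e^(-3)*e^(t)*e^(3*e^(t))
M′′(t) = (9*e^(2*t)*e^(3*e^(t)) + 3*e^(t)*e^(3*e^(t)))*e^(-3)
M′′′(t) = (27*e^(3*t)*e^(3*e^(t)) + 27*e^(2*t)*e^(3*e^(t)) + 3*e^(t)*e^(3*e^(t)))*e^(-3)
M′′′′(t) = (81*e^(4*t)*e^(3*e^(t)) + 162*e^(3*t)*e^(3*e^(t)) + 63*e^(2*t)*e^(3*e^(t)) + 3*e^(t)*e^(3*e^(t)))*e^(-3)
M′′′′′(t) = (243*e^(5*t)*e^(3*e^(t)) + 810*e^(4*t)*e^(3*e^(t)) + 675*e^(3*t)*e^(3*e^(t)) + 135*e^(2*t)*e^(3*e^(t)) + 3*e^(t)*e^(3*e^(t)))*e^(-3)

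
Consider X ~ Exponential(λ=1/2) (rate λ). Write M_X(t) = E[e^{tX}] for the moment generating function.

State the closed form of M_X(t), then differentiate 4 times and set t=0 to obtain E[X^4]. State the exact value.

E[X^4] = d^4M/dt^4 |_{t=0} = 384

M_X(t) = 1/(2*(1/2 - t))
dM/dt = 2/(4*t^2 - 4*t + 1)
d^2M/dt^2 = -8/(8*t^3 - 12*t^2 + 6*t - 1)
d^3M/dt^3 = 48/(16*t^4 - 32*t^3 + 24*t^2 - 8*t + 1)
d^4M/dt^4 = -384/(32*t^5 - 80*t^4 + 80*t^3 - 40*t^2 + 10*t - 1)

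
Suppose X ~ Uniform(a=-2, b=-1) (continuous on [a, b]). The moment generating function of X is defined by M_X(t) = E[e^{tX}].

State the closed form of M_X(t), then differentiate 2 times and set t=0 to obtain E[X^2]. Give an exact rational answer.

E[X^2] = d^2M/dt^2 |_{t=0} = 7/3

M_X(t) = (e^(-t) - e^(-2*t))/t
dM/dt = (-t*e^(t) + 2*t - e^(t) + 1)*e^(-2*t)/t^2
d^2M/dt^2 = (t^2*e^(t) - 4*t^2 + 2*t*e^(t) - 4*t + 2*e^(t) - 2)*e^(-2*t)/t^3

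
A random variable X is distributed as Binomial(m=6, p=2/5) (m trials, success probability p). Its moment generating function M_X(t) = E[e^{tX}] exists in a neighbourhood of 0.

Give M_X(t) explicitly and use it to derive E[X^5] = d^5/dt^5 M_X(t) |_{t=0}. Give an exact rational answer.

M_X(t) = (2*e^(t)/5 + 3/5)^6
M′(t) = 384*e^(6*t)/15625 + 576*e^(5*t)/3125 + 1728*e^(4*t)/3125 + 2592*e^(3*t)/3125 + 1944*e^(2*t)/3125 + 2916*e^(t)/15625
M′′(t) = 2304*e^(6*t)/15625 + 576*e^(5*t)/625 + 6912*e^(4*t)/3125 + 7776*e^(3*t)/3125 + 3888*e^(2*t)/3125 + 2916*e^(t)/15625
M′′′(t) = 13824*e^(6*t)/15625 + 576*e^(5*t)/125 + 27648*e^(4*t)/3125 + 23328*e^(3*t)/3125 + 7776*e^(2*t)/3125 + 2916*e^(t)/15625
M′′′′(t) = 82944*e^(6*t)/15625 + 576*e^(5*t)/25 + 110592*e^(4*t)/3125 + 69984*e^(3*t)/3125 + 15552*e^(2*t)/3125 + 2916*e^(t)/15625
M′′′′′(t) = 497664*e^(6*t)/15625 + 576*e^(5*t)/5 + 442368*e^(4*t)/3125 + 209952*e^(3*t)/3125 + 31104*e^(2*t)/3125 + 2916*e^(t)/15625

E[X^5] = M′′′′′(0) = 228708/625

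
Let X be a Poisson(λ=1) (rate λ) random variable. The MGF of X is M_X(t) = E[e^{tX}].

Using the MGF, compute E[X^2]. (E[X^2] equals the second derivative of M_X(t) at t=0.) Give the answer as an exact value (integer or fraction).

E[X^2] = M^(2)(0) = 2

M_X(t) = e^(e^(t) - 1)
M^(2)(t) = (e^(2*t)*e^(e^(t)) + e^(t)*e^(e^(t)))*e^(-1)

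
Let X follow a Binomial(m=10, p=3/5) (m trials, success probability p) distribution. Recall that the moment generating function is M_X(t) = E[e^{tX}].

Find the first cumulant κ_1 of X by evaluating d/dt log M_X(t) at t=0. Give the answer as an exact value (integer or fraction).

κ_1 = K^(1)(0) = 6

M_X(t) = (3*e^(t)/5 + 2/5)^10
K_X(t) = log M_X(t) = 10*log(3*e^(t)/5 + 2/5)
K^(1)(t) = 30*e^(t)/(3*e^(t) + 2)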